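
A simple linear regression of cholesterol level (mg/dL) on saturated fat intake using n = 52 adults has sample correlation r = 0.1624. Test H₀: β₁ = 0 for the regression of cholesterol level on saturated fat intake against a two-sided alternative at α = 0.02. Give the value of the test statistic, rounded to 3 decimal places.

t = 1.164

t = r·√(n − 2)/√(1 − r²) = 0.1624·√50/√0.973626 = 1.164.
df = n − 2 = 50.
Two-sided p ≈ 0.2500, which is ≥ 0.02, so fail to reject H₀.
The data do not give significant evidence of a linear association between saturated fat intake and cholesterol level.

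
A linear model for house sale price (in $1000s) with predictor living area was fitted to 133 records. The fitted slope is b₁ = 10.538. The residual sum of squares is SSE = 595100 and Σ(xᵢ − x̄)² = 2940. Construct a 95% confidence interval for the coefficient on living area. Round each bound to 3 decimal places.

MSE = SSE/(n − 2) = 595100/131 = 4542.75.
SE(b₁) = √(MSE/Sₓₓ) = √(4542.75/2940) = 1.24304.
df = n − 2 = 131.
t* = t_{0.025, 131} = 1.978239.
Margin = t* × SE = 1.978239 × 1.24304 = 2.45903.
CI: 10.538 ± 2.45903 → (8.079, 12.997).
With 95% confidence, each one-unit increase in living area is associated with a change of between 8.079 and 12.997 $1000s in house sale price.

(8.079, 12.997)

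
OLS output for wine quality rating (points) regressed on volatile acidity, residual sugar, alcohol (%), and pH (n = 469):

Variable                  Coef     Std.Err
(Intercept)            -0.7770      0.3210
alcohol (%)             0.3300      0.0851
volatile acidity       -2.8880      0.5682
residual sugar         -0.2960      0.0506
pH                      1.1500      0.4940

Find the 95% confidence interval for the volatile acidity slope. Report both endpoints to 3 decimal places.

(-4.005, -1.771)

Read off: b = -2.8880, SE = 0.5682 for volatile acidity.
df = n − k − 1 = 469 − 4 − 1 = 464.
t* = t_{0.025, 464} = 1.96509.
Margin = t* × SE = 1.96509 × 0.5682 = 1.11656.
CI: -2.8880 ± 1.11656 → (-4.005, -1.771).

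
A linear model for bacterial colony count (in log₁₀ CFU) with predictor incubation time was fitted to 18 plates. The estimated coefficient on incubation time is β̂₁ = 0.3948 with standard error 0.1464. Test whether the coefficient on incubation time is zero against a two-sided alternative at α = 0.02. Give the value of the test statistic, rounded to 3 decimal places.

t = 2.697

H₀: β₁ = 0 vs H₁: β₁ ≠ 0.
t = (β̂₁ − β₁⁰)/SE = 0.3948 / 0.1464 = 2.697.
df = n − 2 = 18 − 2 = 16.
Two-sided p ≈ 0.0159, which is < 0.02, so reject H₀.
There is evidence that incubation time is associated with bacterial colony count.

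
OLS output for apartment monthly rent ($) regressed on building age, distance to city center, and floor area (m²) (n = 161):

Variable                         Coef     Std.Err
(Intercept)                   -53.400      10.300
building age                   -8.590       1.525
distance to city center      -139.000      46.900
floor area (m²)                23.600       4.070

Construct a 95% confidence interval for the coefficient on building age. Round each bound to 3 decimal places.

(-11.602, -5.578)

Read off: b = -8.590, SE = 1.525 for building age.
df = n − k − 1 = 161 − 3 − 1 = 157.
t* = t_{0.025, 157} = 1.975189.
Margin = t* × SE = 1.975189 × 1.525 = 3.01216.
CI: -8.590 ± 3.01216 → (-11.602, -5.578).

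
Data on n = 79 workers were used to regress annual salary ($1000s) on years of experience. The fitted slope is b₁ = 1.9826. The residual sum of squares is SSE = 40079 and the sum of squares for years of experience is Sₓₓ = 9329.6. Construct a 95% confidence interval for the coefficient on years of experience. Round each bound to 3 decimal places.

MSE = SSE/(n − 2) = 40079/77 = 520.506.
SE(b₁) = √(MSE/Sₓₓ) = √(520.506/9329.6) = 0.236201.
df = n − 2 = 77.
t* = t_{0.025, 77} = 1.991254.
Margin = t* × SE = 1.991254 × 0.236201 = 0.47034.
CI: 1.9826 ± 0.47034 → (1.512, 2.453).
With 95% confidence, each one-unit increase in years of experience is associated with a change of between 1.512 and 2.453 $1000s in annual salary.

(1.512, 2.453)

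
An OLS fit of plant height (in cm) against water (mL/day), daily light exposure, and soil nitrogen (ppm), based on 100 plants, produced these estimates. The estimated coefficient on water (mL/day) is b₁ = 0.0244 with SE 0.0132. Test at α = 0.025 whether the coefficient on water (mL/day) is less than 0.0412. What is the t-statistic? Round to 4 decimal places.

H₀: β₁ = 0.0412 vs H₁: β₁ < 0.0412.
t = (b₁ − β₁⁰)/SE = (0.0244 − 0.0412) / 0.0132 = -1.2727.
df = n − k − 1 = 100 − 3 − 1 = 96.
One-sided p ≈ 0.1031, which is ≥ 0.025, so fail to reject H₀.
The data do not give significant evidence that the true slope on water (mL/day) is below 0.0412 cm per unit, holding the other predictors fixed.

t = -1.2727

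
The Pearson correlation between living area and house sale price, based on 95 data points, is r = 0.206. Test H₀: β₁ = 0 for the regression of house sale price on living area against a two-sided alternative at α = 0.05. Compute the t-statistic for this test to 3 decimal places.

t = 2.030

t = r·√(n − 2)/√(1 − r²) = 0.206·√93/√0.957564 = 2.030.
df = n − 2 = 93.
Two-sided p ≈ 0.0452, which is < 0.05, so reject H₀.
There is evidence of a linear association between living area and house sale price.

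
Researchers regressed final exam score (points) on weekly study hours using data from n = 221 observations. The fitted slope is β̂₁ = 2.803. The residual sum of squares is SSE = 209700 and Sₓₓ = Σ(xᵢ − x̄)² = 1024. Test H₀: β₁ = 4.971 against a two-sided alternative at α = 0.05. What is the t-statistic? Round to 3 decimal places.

t = -2.242

MSE = SSE/(n − 2) = 209700/219 = 957.534.
SE(β̂₁) = √(MSE/Sₓₓ) = √(957.534/1024) = 0.967002.
t = (2.803 − 4.971) / 0.967002 = -2.242.
df = n − 2 = 219.
Two-sided p ≈ 0.0260, which is < 0.05, so reject H₀.
There is evidence that the true slope on weekly study hours differs from 4.971 points per unit.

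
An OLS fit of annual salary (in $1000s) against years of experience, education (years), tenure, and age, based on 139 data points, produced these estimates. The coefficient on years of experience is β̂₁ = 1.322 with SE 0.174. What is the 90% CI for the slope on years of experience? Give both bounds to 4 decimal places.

(1.0338, 1.6102)

df = n − k − 1 = 139 − 4 − 1 = 134.
t* = t_{0.05, 134} = 1.656305.
Margin = t* × SE = 1.656305 × 0.174 = 0.288197.
CI: 1.322 ± 0.288197 → (1.0338, 1.6102).
With 90% confidence, each one-unit increase in years of experience is associated with a change of between 1.0338 and 1.6102 $1000s in annual salary, holding the other predictors fixed.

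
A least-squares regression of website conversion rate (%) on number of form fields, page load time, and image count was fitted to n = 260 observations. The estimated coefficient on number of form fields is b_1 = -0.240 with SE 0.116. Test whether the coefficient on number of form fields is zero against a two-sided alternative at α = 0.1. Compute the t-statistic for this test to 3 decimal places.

t = -2.069

H₀: β₁ = 0 vs H₁: β₁ ≠ 0.
t = (b_1 − β₁⁰)/SE = -0.240 / 0.116 = -2.069.
df = n − k − 1 = 260 − 3 − 1 = 256.
Two-sided p ≈ 0.0396, which is < 0.1, so reject H₀.
There is evidence that number of form fields is associated with website conversion rate, holding the other predictors fixed.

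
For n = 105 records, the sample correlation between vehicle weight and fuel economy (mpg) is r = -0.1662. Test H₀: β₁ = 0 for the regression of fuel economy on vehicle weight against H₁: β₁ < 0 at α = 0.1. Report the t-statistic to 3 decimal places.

t = r·√(n − 2)/√(1 − r²) = -0.1662·√103/√0.972378 = -1.711.
df = n − 2 = 103.
One-sided p ≈ 0.0451, which is < 0.1, so reject H₀.
There is evidence of a linear association between vehicle weight and fuel economy.

t = -1.711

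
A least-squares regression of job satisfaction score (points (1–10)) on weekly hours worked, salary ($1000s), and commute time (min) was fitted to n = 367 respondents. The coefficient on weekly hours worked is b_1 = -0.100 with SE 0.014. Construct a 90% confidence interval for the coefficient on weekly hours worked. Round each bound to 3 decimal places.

(-0.123, -0.077)

df = n − k − 1 = 367 − 3 − 1 = 363.
t* = t_{0.05, 363} = 1.649062.
Margin = t* × SE = 1.649062 × 0.014 = 0.02309.
CI: -0.100 ± 0.02309 → (-0.123, -0.077).
With 90% confidence, each one-unit increase in weekly hours worked is associated with a change of between -0.123 and -0.077 points (1–10) in job satisfaction score, holding the other predictors fixed.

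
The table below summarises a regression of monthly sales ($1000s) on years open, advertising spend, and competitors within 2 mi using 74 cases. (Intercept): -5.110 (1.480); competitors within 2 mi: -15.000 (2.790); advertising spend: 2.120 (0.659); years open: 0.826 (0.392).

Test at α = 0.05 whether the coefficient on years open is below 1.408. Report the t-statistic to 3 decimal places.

Read off: b = 0.826, SE = 0.392 for years open.
H₀: β₁ = 1.408 vs H₁: β₁ < 1.408.
t = (0.826 − 1.408) / 0.392 = -1.485.
df = n − k − 1 = 74 − 3 − 1 = 70.
One-sided p ≈ 0.0711, which is ≥ 0.05, so fail to reject H₀.
The data do not give significant evidence that the true slope on years open is below 1.408 $1000s per unit, holding the other predictors fixed.

t = -1.485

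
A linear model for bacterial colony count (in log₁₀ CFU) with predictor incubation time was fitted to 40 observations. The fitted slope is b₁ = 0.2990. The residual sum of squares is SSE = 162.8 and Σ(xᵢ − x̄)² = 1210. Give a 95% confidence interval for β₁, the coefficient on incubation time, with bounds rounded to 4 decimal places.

(0.1785, 0.4195)

MSE = SSE/(n − 2) = 162.8/38 = 4.28421.
SE(b₁) = √(MSE/Sₓₓ) = √(4.28421/1210) = 0.0595035.
df = n − 2 = 38.
t* = t_{0.025, 38} = 2.024394.
Margin = t* × SE = 2.024394 × 0.0595035 = 0.120459.
CI: 0.2990 ± 0.120459 → (0.1785, 0.4195).
With 95% confidence, each one-unit increase in incubation time is associated with a change of between 0.1785 and 0.4195 log₁₀ CFU in bacterial colony count.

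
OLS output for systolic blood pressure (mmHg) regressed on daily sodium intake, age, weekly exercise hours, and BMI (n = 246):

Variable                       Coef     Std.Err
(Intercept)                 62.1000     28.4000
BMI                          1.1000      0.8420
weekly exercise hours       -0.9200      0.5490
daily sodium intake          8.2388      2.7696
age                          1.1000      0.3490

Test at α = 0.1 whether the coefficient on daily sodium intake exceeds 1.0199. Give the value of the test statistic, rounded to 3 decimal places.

t = 2.606

Read off: b = 8.2388, SE = 2.7696 for daily sodium intake.
H₀: β₁ = 1.0199 vs H₁: β₁ > 1.0199.
t = (8.2388 − 1.0199) / 2.7696 = 2.606.
df = n − k − 1 = 246 − 4 − 1 = 241.
One-sided p ≈ 0.0049, which is < 0.1, so reject H₀.
There is evidence that the true slope on daily sodium intake exceeds 1.0199 mmHg per unit, holding the other predictors fixed.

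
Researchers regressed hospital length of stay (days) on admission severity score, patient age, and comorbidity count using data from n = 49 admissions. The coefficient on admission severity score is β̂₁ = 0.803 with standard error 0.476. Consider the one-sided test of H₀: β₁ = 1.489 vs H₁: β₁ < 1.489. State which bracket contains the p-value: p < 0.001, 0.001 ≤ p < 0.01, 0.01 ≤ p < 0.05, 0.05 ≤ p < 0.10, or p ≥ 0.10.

0.05 ≤ p < 0.10

t = (0.803 − 1.489) / 0.476 = -1.441.
df = n − k − 1 = 49 − 3 − 1 = 45.
One-sided p = P(T_{45} < t) ≈ 0.0782.
So 0.05 ≤ p < 0.10.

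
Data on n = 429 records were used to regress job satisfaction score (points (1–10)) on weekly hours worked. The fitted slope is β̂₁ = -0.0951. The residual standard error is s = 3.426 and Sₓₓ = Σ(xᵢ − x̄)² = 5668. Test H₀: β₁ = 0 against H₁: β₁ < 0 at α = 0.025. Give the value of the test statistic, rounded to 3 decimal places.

SE(β̂₁) = s/√Sₓₓ = 3.426/√5668 = 0.0455064.
t = -0.0951 / 0.0455064 = -2.090.
df = n − 2 = 427.
One-sided p ≈ 0.0186, which is < 0.025, so reject H₀.
There is evidence that the true slope on weekly hours worked is negative.

t = -2.090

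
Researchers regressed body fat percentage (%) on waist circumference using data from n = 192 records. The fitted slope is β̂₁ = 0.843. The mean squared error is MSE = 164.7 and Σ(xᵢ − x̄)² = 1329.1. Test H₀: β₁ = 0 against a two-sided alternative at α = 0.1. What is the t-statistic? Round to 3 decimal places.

t = 2.395

SE(β̂₁) = √(MSE/Sₓₓ) = √(164.7/1329.1) = 0.352021.
t = 0.843 / 0.352021 = 2.395.
df = n − 2 = 190.
Two-sided p ≈ 0.0176, which is < 0.1, so reject H₀.
There is evidence that waist circumference is associated with body fat percentage.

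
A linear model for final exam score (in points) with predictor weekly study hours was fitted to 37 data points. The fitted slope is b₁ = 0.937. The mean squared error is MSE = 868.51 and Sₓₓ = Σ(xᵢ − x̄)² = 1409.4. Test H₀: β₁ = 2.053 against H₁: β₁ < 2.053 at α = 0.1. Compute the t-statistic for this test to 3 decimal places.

t = -1.422

SE(b₁) = √(MSE/Sₓₓ) = √(868.51/1409.4) = 0.785001.
t = (0.937 − 2.053) / 0.785001 = -1.422.
df = n − 2 = 35.
One-sided p ≈ 0.0820, which is < 0.1, so reject H₀.
There is evidence that the true slope on weekly study hours is below 2.053 points per unit.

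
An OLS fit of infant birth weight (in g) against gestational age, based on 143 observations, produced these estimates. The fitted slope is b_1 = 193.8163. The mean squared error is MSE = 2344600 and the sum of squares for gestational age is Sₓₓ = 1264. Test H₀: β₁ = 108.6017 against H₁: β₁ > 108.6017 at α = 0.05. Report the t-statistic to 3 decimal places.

t = 1.979

SE(b_1) = √(MSE/Sₓₓ) = √(2.3446e+06/1264) = 43.0686.
t = (193.8163 − 108.6017) / 43.0686 = 1.979.
df = n − 2 = 141.
One-sided p ≈ 0.0249, which is < 0.05, so reject H₀.
There is evidence that the true slope on gestational age exceeds 108.6017 g per unit.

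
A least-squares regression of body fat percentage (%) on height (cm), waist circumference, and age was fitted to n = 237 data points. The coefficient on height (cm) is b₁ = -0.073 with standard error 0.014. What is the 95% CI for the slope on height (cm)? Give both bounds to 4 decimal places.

(-0.1006, -0.0454)

df = n − k − 1 = 237 − 3 − 1 = 233.
t* = t_{0.025, 233} = 1.970198.
Margin = t* × SE = 1.970198 × 0.014 = 0.027583.
CI: -0.073 ± 0.027583 → (-0.1006, -0.0454).
With 95% confidence, each one-unit increase in height (cm) is associated with a change of between -0.1006 and -0.0454 % in body fat percentage, holding the other predictors fixed.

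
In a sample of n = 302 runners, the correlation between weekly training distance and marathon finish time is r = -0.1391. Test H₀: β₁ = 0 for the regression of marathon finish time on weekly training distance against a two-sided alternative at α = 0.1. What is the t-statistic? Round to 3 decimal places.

t = r·√(n − 2)/√(1 − r²) = -0.1391·√300/√0.980651 = -2.433.
df = n − 2 = 300.
Two-sided p ≈ 0.0156, which is < 0.1, so reject H₀.
There is evidence of a linear association between weekly training distance and marathon finish time.

t = -2.433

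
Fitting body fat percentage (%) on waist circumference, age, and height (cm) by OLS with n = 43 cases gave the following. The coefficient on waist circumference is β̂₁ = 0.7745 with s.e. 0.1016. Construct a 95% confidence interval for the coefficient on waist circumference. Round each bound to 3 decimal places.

(0.569, 0.980)

df = n − k − 1 = 43 − 3 − 1 = 39.
t* = t_{0.025, 39} = 2.022691.
Margin = t* × SE = 2.022691 × 0.1016 = 0.20551.
CI: 0.7745 ± 0.20551 → (0.569, 0.980).
With 95% confidence, each one-unit increase in waist circumference is associated with a change of between 0.569 and 0.980 % in body fat percentage, holding the other predictors fixed.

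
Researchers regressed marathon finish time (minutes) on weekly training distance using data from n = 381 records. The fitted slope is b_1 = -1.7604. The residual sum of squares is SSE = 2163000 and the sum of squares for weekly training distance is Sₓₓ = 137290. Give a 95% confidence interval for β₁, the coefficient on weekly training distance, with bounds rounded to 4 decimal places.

MSE = SSE/(n − 2) = 2163000/379 = 5707.12.
SE(b_1) = √(MSE/Sₓₓ) = √(5707.12/137290) = 0.203887.
df = n − 2 = 379.
t* = t_{0.025, 379} = 1.966243.
Margin = t* × SE = 1.966243 × 0.203887 = 0.400891.
CI: -1.7604 ± 0.400891 → (-2.1613, -1.3595).
With 95% confidence, each one-unit increase in weekly training distance is associated with a change of between -2.1613 and -1.3595 minutes in marathon finish time.

(-2.1613, -1.3595)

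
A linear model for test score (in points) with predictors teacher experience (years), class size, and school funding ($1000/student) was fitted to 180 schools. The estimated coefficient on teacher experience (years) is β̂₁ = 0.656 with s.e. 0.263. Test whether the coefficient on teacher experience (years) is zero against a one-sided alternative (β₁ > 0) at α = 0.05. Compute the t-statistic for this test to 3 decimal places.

H₀: β₁ = 0 vs H₁: β₁ > 0.
t = (β̂₁ − β₁⁰)/SE = 0.656 / 0.263 = 2.494.
df = n − k − 1 = 180 − 3 − 1 = 176.
One-sided p ≈ 0.0068, which is < 0.05, so reject H₀.
There is evidence that the true slope on teacher experience (years) is positive, holding the other predictors fixed.

t = 2.494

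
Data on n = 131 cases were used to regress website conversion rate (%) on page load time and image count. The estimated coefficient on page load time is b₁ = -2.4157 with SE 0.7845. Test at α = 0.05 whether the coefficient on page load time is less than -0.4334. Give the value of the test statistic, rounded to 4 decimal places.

t = -2.5268

H₀: β₁ = -0.4334 vs H₁: β₁ < -0.4334.
t = (b₁ − β₁⁰)/SE = (-2.4157 − (-0.4334)) / 0.7845 = -2.5268.
df = n − k − 1 = 131 − 2 − 1 = 128.
One-sided p ≈ 0.0064, which is < 0.05, so reject H₀.
There is evidence that the true slope on page load time is below -0.4334 % per unit, holding the other predictors fixed.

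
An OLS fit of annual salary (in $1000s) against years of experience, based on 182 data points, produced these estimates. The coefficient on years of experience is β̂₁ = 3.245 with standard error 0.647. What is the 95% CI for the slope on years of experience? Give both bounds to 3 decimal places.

(1.968, 4.522)

df = n − 2 = 182 − 2 = 180.
t* = t_{0.025, 180} = 1.973231.
Margin = t* × SE = 1.973231 × 0.647 = 1.27668.
CI: 3.245 ± 1.27668 → (1.968, 4.522).
With 95% confidence, each one-unit increase in years of experience is associated with a change of between 1.968 and 4.522 $1000s in annual salary.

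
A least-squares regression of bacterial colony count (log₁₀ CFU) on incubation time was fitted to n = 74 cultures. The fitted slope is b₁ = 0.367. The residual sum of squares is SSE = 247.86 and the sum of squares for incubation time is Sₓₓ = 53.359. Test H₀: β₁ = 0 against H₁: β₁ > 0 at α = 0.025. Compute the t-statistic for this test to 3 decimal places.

t = 1.445

MSE = SSE/(n − 2) = 247.86/72 = 3.4425.
SE(b₁) = √(MSE/Sₓₓ) = √(3.4425/53.359) = 0.254.
t = 0.367 / 0.254 = 1.445.
df = n − 2 = 72.
One-sided p ≈ 0.0764, which is ≥ 0.025, so fail to reject H₀.
The data do not give significant evidence that the true slope on incubation time is positive.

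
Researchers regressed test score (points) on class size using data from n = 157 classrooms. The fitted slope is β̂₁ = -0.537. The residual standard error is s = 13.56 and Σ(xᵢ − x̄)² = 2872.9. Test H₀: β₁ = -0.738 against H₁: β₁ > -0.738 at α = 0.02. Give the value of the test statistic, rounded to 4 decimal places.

SE(β̂₁) = s/√Sₓₓ = 13.56/√2872.9 = 0.252988.
t = (-0.537 − (-0.738)) / 0.252988 = 0.7945.
df = n − 2 = 155.
One-sided p ≈ 0.2141, which is ≥ 0.02, so fail to reject H₀.
The data do not give significant evidence that the true slope on class size exceeds -0.738 points per unit.

t = 0.7945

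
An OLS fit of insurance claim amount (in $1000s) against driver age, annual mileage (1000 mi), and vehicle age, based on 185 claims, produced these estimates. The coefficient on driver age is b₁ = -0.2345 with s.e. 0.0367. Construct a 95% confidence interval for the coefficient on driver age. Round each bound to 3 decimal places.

(-0.307, -0.162)

df = n − k − 1 = 185 − 3 − 1 = 181.
t* = t_{0.025, 181} = 1.973157.
Margin = t* × SE = 1.973157 × 0.0367 = 0.07241.
CI: -0.2345 ± 0.07241 → (-0.307, -0.162).
With 95% confidence, each one-unit increase in driver age is associated with a change of between -0.307 and -0.162 $1000s in insurance claim amount, holding the other predictors fixed.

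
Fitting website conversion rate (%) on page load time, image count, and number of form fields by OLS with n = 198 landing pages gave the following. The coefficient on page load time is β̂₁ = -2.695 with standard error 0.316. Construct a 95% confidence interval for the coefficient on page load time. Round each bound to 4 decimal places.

(-3.3182, -2.0718)

df = n − k − 1 = 198 − 3 − 1 = 194.
t* = t_{0.025, 194} = 1.972268.
Margin = t* × SE = 1.972268 × 0.316 = 0.623237.
CI: -2.695 ± 0.623237 → (-3.3182, -2.0718).
With 95% confidence, each one-unit increase in page load time is associated with a change of between -3.3182 and -2.0718 % in website conversion rate, holding the other predictors fixed.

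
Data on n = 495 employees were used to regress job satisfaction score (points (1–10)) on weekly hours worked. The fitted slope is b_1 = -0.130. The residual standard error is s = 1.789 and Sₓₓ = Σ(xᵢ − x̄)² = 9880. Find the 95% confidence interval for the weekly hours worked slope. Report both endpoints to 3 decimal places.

SE(b_1) = s/√Sₓₓ = 1.789/√9880 = 0.0179983.
df = n − 2 = 493.
t* = t_{0.025, 493} = 1.964788.
Margin = t* × SE = 1.964788 × 0.0179983 = 0.03536.
CI: -0.130 ± 0.03536 → (-0.165, -0.095).
With 95% confidence, each one-unit increase in weekly hours worked is associated with a change of between -0.165 and -0.095 points (1–10) in job satisfaction score.

(-0.165, -0.095)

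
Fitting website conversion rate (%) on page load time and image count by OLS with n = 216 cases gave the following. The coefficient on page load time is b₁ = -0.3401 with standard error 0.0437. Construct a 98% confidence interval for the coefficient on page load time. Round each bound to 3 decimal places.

(-0.443, -0.238)

df = n − k − 1 = 216 − 2 − 1 = 213.
t* = t_{0.01, 213} = 2.343982.
Margin = t* × SE = 2.343982 × 0.0437 = 0.10243.
CI: -0.3401 ± 0.10243 → (-0.443, -0.238).
With 98% confidence, each one-unit increase in page load time is associated with a change of between -0.443 and -0.238 % in website conversion rate, holding the other predictors fixed.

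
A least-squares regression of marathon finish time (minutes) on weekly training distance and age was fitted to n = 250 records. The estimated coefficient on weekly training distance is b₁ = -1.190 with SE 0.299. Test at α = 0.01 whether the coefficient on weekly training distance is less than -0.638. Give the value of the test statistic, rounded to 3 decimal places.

H₀: β₁ = -0.638 vs H₁: β₁ < -0.638.
t = (b₁ − β₁⁰)/SE = (-1.190 − (-0.638)) / 0.299 = -1.846.
df = n − k − 1 = 250 − 2 − 1 = 247.
One-sided p ≈ 0.0330, which is ≥ 0.01, so fail to reject H₀.
The data do not give significant evidence that the true slope on weekly training distance is below -0.638 minutes per unit, holding the other predictors fixed.

t = -1.846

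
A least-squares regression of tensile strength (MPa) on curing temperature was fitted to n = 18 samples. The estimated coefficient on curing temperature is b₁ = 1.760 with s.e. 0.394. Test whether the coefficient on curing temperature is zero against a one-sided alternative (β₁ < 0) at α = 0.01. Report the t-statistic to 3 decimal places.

H₀: β₁ = 0 vs H₁: β₁ < 0.
t = (b₁ − β₁⁰)/SE = 1.760 / 0.394 = 4.467.
df = n − 2 = 18 − 2 = 16.
One-sided p ≈ 0.9998, which is ≥ 0.01, so fail to reject H₀.
The data do not give significant evidence that the true slope on curing temperature is negative.

t = 4.467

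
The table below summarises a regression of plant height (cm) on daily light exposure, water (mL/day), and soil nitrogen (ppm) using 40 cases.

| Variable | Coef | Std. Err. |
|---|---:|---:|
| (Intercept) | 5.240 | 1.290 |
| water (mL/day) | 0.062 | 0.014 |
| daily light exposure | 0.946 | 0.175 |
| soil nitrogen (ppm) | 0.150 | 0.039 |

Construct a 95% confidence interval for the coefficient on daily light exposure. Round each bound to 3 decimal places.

Read off: b = 0.946, SE = 0.175 for daily light exposure.
df = n − k − 1 = 40 − 3 − 1 = 36.
t* = t_{0.025, 36} = 2.028094.
Margin = t* × SE = 2.028094 × 0.175 = 0.35492.
CI: 0.946 ± 0.35492 → (0.591, 1.301).

(0.591, 1.301)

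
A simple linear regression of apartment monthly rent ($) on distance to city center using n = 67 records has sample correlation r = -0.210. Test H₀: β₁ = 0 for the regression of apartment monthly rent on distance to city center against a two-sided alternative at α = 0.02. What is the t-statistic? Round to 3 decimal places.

t = -1.732

t = r·√(n − 2)/√(1 − r²) = -0.210·√65/√0.9559 = -1.732.
df = n − 2 = 65.
Two-sided p ≈ 0.0881, which is ≥ 0.02, so fail to reject H₀.
The data do not give significant evidence of a linear association between distance to city center and apartment monthly rent.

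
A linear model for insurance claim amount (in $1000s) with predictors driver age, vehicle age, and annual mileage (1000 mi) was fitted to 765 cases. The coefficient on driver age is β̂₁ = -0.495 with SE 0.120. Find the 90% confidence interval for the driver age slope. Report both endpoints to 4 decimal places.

df = n − k − 1 = 765 − 3 − 1 = 761.
t* = t_{0.05, 761} = 1.646858.
Margin = t* × SE = 1.646858 × 0.120 = 0.197623.
CI: -0.495 ± 0.197623 → (-0.6926, -0.2974).
With 90% confidence, each one-unit increase in driver age is associated with a change of between -0.6926 and -0.2974 $1000s in insurance claim amount, holding the other predictors fixed.

(-0.6926, -0.2974)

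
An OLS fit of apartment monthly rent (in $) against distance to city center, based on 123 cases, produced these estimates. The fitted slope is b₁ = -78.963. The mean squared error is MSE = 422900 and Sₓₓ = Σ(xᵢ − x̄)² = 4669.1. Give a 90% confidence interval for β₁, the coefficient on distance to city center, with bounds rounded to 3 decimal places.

(-94.738, -63.188)

SE(b₁) = √(MSE/Sₓₓ) = √(422900/4669.1) = 9.51705.
df = n − 2 = 121.
t* = t_{0.05, 121} = 1.657544.
Margin = t* × SE = 1.657544 × 9.51705 = 15.77493.
CI: -78.963 ± 15.77493 → (-94.738, -63.188).
With 90% confidence, each one-unit increase in distance to city center is associated with a change of between -94.738 and -63.188 $ in apartment monthly rent.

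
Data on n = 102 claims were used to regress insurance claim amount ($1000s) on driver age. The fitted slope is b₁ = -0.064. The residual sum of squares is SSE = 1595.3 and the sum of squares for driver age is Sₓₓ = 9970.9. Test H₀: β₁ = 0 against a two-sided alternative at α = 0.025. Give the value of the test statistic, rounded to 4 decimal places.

t = -1.6000

MSE = SSE/(n − 2) = 1595.3/100 = 15.953.
SE(b₁) = √(MSE/Sₓₓ) = √(15.953/9970.9) = 0.0399994.
t = -0.064 / 0.0399994 = -1.6000.
df = n − 2 = 100.
Two-sided p ≈ 0.1127, which is ≥ 0.025, so fail to reject H₀.
The data do not give significant evidence of an association between driver age and insurance claim amount.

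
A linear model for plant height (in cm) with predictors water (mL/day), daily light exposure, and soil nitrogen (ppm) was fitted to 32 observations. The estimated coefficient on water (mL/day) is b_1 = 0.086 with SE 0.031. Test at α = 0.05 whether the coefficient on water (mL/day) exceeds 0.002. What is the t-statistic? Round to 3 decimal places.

t = 2.710

H₀: β₁ = 0.002 vs H₁: β₁ > 0.002.
t = (b_1 − β₁⁰)/SE = (0.086 − 0.002) / 0.031 = 2.710.
df = n − k − 1 = 32 − 3 − 1 = 28.
One-sided p ≈ 0.0057, which is < 0.05, so reject H₀.
There is evidence that the true slope on water (mL/day) exceeds 0.002 cm per unit, holding the other predictors fixed.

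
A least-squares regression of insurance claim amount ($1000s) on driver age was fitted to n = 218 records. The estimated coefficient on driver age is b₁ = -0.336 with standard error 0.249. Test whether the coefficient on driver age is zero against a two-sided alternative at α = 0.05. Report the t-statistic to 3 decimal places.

H₀: β₁ = 0 vs H₁: β₁ ≠ 0.
t = (b₁ − β₁⁰)/SE = -0.336 / 0.249 = -1.349.
df = n − 2 = 218 − 2 = 216.
Two-sided p ≈ 0.1786, which is ≥ 0.05, so fail to reject H₀.
The data do not give significant evidence of an association between driver age and insurance claim amount.

t = -1.349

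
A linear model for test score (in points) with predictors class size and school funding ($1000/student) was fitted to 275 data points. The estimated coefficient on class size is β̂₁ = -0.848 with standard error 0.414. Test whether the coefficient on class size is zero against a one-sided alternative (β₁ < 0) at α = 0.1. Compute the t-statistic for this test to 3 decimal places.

t = -2.048

H₀: β₁ = 0 vs H₁: β₁ < 0.
t = (β̂₁ − β₁⁰)/SE = -0.848 / 0.414 = -2.048.
df = n − k − 1 = 275 − 2 − 1 = 272.
One-sided p ≈ 0.0207, which is < 0.1, so reject H₀.
There is evidence that the true slope on class size is negative, holding the other predictors fixed.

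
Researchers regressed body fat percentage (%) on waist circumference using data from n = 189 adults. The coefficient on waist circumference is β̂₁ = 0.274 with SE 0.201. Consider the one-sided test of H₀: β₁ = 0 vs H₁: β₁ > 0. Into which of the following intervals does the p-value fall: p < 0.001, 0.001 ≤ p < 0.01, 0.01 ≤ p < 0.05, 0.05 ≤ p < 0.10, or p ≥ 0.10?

0.05 ≤ p < 0.10

t = 0.274 / 0.201 = 1.363.
df = n − 2 = 189 − 2 = 187.
One-sided p = P(T_{187} > t) ≈ 0.0872.
So 0.05 ≤ p < 0.10.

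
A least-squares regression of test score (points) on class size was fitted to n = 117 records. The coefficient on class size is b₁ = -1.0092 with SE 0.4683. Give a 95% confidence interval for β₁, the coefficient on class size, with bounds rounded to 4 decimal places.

(-1.9368, -0.0816)

df = n − 2 = 117 − 2 = 115.
t* = t_{0.025, 115} = 1.980808.
Margin = t* × SE = 1.980808 × 0.4683 = 0.927612.
CI: -1.0092 ± 0.927612 → (-1.9368, -0.0816).
With 95% confidence, each one-unit increase in class size is associated with a change of between -1.9368 and -0.0816 points in test score.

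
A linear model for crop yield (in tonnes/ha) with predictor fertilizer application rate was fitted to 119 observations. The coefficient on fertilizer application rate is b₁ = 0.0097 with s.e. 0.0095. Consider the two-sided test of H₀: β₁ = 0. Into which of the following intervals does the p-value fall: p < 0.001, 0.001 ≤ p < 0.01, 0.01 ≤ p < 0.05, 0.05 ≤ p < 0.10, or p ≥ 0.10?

t = 0.0097 / 0.0095 = 1.021.
df = n − 2 = 119 − 2 = 117.
Two-sided p = 2·P(T_{117} > |t|) ≈ 0.3093.
So p ≥ 0.10.

p ≥ 0.10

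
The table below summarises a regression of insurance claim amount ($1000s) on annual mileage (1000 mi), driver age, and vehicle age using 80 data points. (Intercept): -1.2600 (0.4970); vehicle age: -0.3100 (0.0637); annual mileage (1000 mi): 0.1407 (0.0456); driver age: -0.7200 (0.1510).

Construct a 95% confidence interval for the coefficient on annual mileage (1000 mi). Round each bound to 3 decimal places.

(0.050, 0.232)

Read off: b = 0.1407, SE = 0.0456 for annual mileage (1000 mi).
df = n − k − 1 = 80 − 3 − 1 = 76.
t* = t_{0.025, 76} = 1.991673.
Margin = t* × SE = 1.991673 × 0.0456 = 0.09082.
CI: 0.1407 ± 0.09082 → (0.050, 0.232).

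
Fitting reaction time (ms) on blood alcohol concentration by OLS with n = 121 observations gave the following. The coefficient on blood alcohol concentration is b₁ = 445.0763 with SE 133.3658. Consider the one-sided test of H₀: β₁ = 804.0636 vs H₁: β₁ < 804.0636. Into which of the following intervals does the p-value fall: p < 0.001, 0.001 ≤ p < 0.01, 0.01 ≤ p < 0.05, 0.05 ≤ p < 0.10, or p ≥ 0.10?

t = (445.0763 − 804.0636) / 133.3658 = -2.692.
df = n − 2 = 121 − 2 = 119.
One-sided p = P(T_{119} < t) ≈ 0.0041.
So 0.001 ≤ p < 0.01.

0.001 ≤ p < 0.01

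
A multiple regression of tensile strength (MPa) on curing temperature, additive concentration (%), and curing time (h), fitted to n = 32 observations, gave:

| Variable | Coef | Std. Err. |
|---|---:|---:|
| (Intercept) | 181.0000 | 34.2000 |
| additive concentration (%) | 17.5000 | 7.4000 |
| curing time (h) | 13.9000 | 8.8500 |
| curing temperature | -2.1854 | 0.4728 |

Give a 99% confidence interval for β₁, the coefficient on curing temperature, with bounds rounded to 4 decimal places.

(-3.4919, -0.8789)

Read off: b = -2.1854, SE = 0.4728 for curing temperature.
df = n − k − 1 = 32 − 3 − 1 = 28.
t* = t_{0.005, 28} = 2.763262.
Margin = t* × SE = 2.763262 × 0.4728 = 1.306470.
CI: -2.1854 ± 1.306470 → (-3.4919, -0.8789).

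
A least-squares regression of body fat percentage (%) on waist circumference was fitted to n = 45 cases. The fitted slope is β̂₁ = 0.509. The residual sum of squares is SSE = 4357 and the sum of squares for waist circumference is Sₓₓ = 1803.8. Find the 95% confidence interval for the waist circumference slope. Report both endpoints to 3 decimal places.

MSE = SSE/(n − 2) = 4357/43 = 101.326.
SE(β̂₁) = √(MSE/Sₓₓ) = √(101.326/1803.8) = 0.237009.
df = n − 2 = 43.
t* = t_{0.025, 43} = 2.016692.
Margin = t* × SE = 2.016692 × 0.237009 = 0.47797.
CI: 0.509 ± 0.47797 → (0.031, 0.987).
With 95% confidence, each one-unit increase in waist circumference is associated with a change of between 0.031 and 0.987 % in body fat percentage.

(0.031, 0.987)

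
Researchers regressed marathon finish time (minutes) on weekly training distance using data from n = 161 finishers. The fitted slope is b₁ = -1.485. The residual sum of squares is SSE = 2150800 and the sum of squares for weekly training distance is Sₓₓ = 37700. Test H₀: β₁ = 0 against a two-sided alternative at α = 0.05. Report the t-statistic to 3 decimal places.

t = -2.479

MSE = SSE/(n − 2) = 2150800/159 = 13527.
SE(b₁) = √(MSE/Sₓₓ) = √(13527/37700) = 0.599005.
t = -1.485 / 0.599005 = -2.479.
df = n − 2 = 159.
Two-sided p ≈ 0.0142, which is < 0.05, so reject H₀.
There is evidence that weekly training distance is associated with marathon finish time.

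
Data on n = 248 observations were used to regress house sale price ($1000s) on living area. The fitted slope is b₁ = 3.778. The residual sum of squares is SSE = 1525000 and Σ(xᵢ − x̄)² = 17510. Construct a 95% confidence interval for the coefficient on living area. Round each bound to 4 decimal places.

MSE = SSE/(n − 2) = 1525000/246 = 6199.19.
SE(b₁) = √(MSE/Sₓₓ) = √(6199.19/17510) = 0.59501.
df = n − 2 = 246.
t* = t_{0.025, 246} = 1.969654.
Margin = t* × SE = 1.969654 × 0.59501 = 1.171964.
CI: 3.778 ± 1.171964 → (2.6060, 4.9500).
With 95% confidence, each one-unit increase in living area is associated with a change of between 2.6060 and 4.9500 $1000s in house sale price.

(2.6060, 4.9500)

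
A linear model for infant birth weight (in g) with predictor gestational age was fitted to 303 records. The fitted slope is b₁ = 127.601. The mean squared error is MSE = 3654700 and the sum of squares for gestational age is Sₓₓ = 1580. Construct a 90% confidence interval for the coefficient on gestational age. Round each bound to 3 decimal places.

(48.248, 206.954)

SE(b₁) = √(MSE/Sₓₓ) = √(3.6547e+06/1580) = 48.0947.
df = n − 2 = 301.
t* = t_{0.05, 301} = 1.649932.
Margin = t* × SE = 1.649932 × 48.0947 = 79.35299.
CI: 127.601 ± 79.35299 → (48.248, 206.954).
With 90% confidence, each one-unit increase in gestational age is associated with a change of between 48.248 and 206.954 g in infant birth weight.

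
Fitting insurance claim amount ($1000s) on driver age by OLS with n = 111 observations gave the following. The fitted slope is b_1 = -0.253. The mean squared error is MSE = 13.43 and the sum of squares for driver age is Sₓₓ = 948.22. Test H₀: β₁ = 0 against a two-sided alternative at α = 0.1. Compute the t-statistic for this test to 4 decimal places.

SE(b_1) = √(MSE/Sₓₓ) = √(13.43/948.22) = 0.11901.
t = -0.253 / 0.11901 = -2.1259.
df = n − 2 = 109.
Two-sided p ≈ 0.0358, which is < 0.1, so reject H₀.
There is evidence that driver age is associated with insurance claim amount.

t = -2.1259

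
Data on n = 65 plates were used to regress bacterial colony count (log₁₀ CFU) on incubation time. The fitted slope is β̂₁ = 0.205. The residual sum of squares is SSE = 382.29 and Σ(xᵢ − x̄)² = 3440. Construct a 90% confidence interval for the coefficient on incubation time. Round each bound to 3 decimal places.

MSE = SSE/(n − 2) = 382.29/63 = 6.0681.
SE(β̂₁) = √(MSE/Sₓₓ) = √(6.0681/3440) = 0.0419998.
df = n − 2 = 63.
t* = t_{0.05, 63} = 1.669402.
Margin = t* × SE = 1.669402 × 0.0419998 = 0.07011.
CI: 0.205 ± 0.07011 → (0.135, 0.275).
With 90% confidence, each one-unit increase in incubation time is associated with a change of between 0.135 and 0.275 log₁₀ CFU in bacterial colony count.

(0.135, 0.275)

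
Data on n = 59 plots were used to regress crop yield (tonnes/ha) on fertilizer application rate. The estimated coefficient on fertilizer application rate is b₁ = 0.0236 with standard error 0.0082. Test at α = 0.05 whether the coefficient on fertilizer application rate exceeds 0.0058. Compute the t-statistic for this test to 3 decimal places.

t = 2.171

H₀: β₁ = 0.0058 vs H₁: β₁ > 0.0058.
t = (b₁ − β₁⁰)/SE = (0.0236 − 0.0058) / 0.0082 = 2.171.
df = n − 2 = 59 − 2 = 57.
One-sided p ≈ 0.0171, which is < 0.05, so reject H₀.
There is evidence that the true slope on fertilizer application rate exceeds 0.0058 tonnes/ha per unit.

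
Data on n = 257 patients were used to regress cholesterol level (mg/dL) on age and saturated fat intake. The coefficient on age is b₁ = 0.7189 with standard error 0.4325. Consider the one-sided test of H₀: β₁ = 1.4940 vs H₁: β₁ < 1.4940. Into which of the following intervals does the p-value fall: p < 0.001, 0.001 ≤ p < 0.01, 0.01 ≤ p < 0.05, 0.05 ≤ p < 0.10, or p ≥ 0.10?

0.01 ≤ p < 0.05

t = (0.7189 − 1.4940) / 0.4325 = -1.792.
df = n − k − 1 = 257 − 2 − 1 = 254.
One-sided p = P(T_{254} < t) ≈ 0.0372.
So 0.01 ≤ p < 0.05.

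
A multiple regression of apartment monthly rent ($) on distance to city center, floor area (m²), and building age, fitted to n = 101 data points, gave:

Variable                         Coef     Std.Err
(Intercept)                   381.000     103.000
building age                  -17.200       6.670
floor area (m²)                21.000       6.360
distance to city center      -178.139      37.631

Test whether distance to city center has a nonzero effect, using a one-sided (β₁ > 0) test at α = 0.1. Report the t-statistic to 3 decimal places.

Read off: b = -178.139, SE = 37.631 for distance to city center.
H₀: β₁ = 0 vs H₁: β₁ > 0.
t = -178.139 / 37.631 = -4.734.
df = n − k − 1 = 101 − 3 − 1 = 97.
One-sided p ≈ 1.0000, which is ≥ 0.1, so fail to reject H₀.
The data do not give significant evidence that the true slope on distance to city center is positive, holding the other predictors fixed.

t = -4.734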